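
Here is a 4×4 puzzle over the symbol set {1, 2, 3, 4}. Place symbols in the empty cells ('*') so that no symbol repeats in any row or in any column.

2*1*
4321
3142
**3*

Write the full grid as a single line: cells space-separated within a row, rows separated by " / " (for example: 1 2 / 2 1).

Cell (r1,c2): row 1 has {1,2}; column 2 has {1,3} → 4.
Cell (r1,c4): row 1 has {1,2,4}; column 4 has {1,2} → 3.
Cell (r4,c1): row 4 has {3}; column 1 has {2,3,4} → 1.
Cell (r4,c2): row 4 has {1,3}; column 2 has {1,3,4} → 2.
Cell (r4,c4): row 4 has {1,2,3}; column 4 has {1,2,3} → 4.

2 4 1 3 / 4 3 2 1 / 3 1 4 2 / 1 2 3 4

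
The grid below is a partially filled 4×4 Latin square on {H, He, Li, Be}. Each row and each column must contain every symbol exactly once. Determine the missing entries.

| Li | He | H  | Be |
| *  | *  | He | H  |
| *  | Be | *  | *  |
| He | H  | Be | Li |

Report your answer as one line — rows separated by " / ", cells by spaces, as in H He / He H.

(r2,c1) = Be
(r2,c2) = Li
(r3,c1) = H
(r3,c3) = Li
(r3,c4) = He

Li He H Be / Be Li He H / H Be Li He / He H Be Li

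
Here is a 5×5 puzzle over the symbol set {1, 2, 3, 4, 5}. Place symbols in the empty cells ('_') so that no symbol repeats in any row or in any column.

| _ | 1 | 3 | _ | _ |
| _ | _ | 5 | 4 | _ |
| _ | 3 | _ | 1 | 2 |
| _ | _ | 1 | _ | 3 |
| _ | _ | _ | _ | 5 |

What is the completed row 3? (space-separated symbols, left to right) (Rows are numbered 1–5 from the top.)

5 3 4 1 2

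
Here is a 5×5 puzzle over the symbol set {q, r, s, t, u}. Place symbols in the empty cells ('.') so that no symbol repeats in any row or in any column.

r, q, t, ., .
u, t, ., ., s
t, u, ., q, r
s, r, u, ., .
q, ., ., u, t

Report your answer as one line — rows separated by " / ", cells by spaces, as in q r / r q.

(r1,c4): row 1 has {q,r,t}; column 4 has {q,u}, so it must be s.
(r1,c5): row 1 has {q,r,s,t}; column 5 has {r,s,t}, so it must be u.
(r2,c4): row 2 has {s,t,u}; column 4 has {q,s,u}, so it must be r.
(r3,c3): row 3 has {q,r,t,u}; column 3 has {t,u}, so it must be s.
(r4,c4): row 4 has {r,s,u}; column 4 has {q,r,s,u}, so it must be t.
(r4,c5): row 4 has {r,s,t,u}; column 5 has {r,s,t,u}, so it must be q.
(r5,c2): row 5 has {q,t,u}; column 2 has {q,r,t,u}, so it must be s.
(r5,c3): row 5 has {q,s,t,u}; column 3 has {s,t,u}, so it must be r.
(r2,c3): row 2 has {r,s,t,u}; column 3 has {r,s,t,u}, so it must be q.

r q t s u / u t q r s / t u s q r / s r u t q / q s r u t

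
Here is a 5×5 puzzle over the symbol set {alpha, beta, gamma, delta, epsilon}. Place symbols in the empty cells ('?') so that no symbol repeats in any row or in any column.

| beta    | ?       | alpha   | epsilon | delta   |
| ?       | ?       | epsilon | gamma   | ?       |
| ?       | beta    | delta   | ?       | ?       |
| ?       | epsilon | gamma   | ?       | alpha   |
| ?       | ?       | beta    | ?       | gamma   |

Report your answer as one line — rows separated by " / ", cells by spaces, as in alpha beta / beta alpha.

beta gamma alpha epsilon delta / alpha delta epsilon gamma beta / gamma beta delta alpha epsilon / delta epsilon gamma beta alpha / epsilon alpha beta delta gamma

Cell (r1,c2): row 1 has {alpha,beta,delta,epsilon}; column 2 has {beta,epsilon} → gamma.
Cell (r2,c5): row 2 has {gamma,epsilon}; column 5 has {alpha,gamma,delta} → beta.
Cell (r3,c4): row 3 has {beta,delta}; column 4 has {gamma,epsilon} → alpha.
Cell (r3,c5): row 3 has {alpha,beta,delta}; column 5 has {alpha,beta,gamma,delta} → epsilon.
Cell (r4,c1): row 4 has {alpha,gamma,epsilon}; column 1 has {beta} → delta.
Cell (r4,c4): row 4 has {alpha,gamma,delta,epsilon}; column 4 has {alpha,gamma,epsilon} → beta.
Cell (r5,c4): row 5 has {beta,gamma}; column 4 has {alpha,beta,gamma,epsilon} → delta.
Cell (r2,c1): row 2 has {beta,gamma,epsilon}; column 1 has {beta,delta} → alpha.
Cell (r2,c2): row 2 has {alpha,beta,gamma,epsilon}; column 2 has {beta,gamma,epsilon} → delta.
Cell (r3,c1): row 3 has {alpha,beta,delta,epsilon}; column 1 has {alpha,beta,delta} → gamma.
Cell (r5,c1): row 5 has {beta,gamma,delta}; column 1 has {alpha,beta,gamma,delta} → epsilon.
Cell (r5,c2): row 5 has {beta,gamma,delta,epsilon}; column 2 has {beta,gamma,delta,epsilon} → alpha.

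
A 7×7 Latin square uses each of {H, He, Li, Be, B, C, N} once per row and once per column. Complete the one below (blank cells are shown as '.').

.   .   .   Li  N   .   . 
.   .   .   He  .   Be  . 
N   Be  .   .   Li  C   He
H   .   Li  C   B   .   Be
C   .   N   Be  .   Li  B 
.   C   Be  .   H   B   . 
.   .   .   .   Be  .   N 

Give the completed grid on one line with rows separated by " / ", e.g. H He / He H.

Be B He Li N H C / Li N B He C Be H / N Be H B Li C He / H He Li C B N Be / C H N Be He Li B / He C Be N H B Li / B Li C H Be He N

(r2,c5) = C
(r5,c5) = He
(r6,c4) = N
(r6,c7) = Li
(r2,c7) = H
(r5,c2) = H
(r6,c1) = He
(r1,c7) = C
(r2,c3) = B
(r3,c3) = H
(r3,c4) = B
(r7,c4) = H
(r7,c6) = He
(r1,c3) = He
(r1,c6) = H
(r2,c1) = Li
(r2,c2) = N
(r4,c2) = He
(r4,c6) = N
(r7,c1) = B
(r7,c2) = Li
(r7,c3) = C
(r1,c1) = Be
(r1,c2) = B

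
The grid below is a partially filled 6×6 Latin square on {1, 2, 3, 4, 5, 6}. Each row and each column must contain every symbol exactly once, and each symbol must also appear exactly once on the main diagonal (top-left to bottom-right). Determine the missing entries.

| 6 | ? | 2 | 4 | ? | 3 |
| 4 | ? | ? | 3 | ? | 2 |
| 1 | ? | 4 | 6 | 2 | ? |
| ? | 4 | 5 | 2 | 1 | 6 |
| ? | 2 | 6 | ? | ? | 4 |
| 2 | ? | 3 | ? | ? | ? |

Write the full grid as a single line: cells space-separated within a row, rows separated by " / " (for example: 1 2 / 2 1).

(r1,c5) = 5
(r2,c3) = 1
(r2,c5) = 6
(r3,c6) = 5
(r4,c1) = 3
(r5,c1) = 5
(r5,c4) = 1
(r5,c5) = 3
(r6,c4) = 5
(r6,c5) = 4
(r6,c6) = 1
(r1,c2) = 1
(r2,c2) = 5
(r3,c2) = 3
(r6,c2) = 6

6 1 2 4 5 3 / 4 5 1 3 6 2 / 1 3 4 6 2 5 / 3 4 5 2 1 6 / 5 2 6 1 3 4 / 2 6 3 5 4 1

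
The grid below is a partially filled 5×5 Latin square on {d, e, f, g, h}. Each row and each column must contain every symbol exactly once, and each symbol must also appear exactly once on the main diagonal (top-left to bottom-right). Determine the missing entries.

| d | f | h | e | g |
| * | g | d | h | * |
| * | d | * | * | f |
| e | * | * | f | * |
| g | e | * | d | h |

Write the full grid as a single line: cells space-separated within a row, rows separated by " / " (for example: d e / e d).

d f h e g / f g d h e / h d e g f / e h g f d / g e f d h

Cell (r2,c1): row 2 has {d,g,h}; column 1 has {d,e,g} → f.
Cell (r2,c5): row 2 has {d,f,g,h}; column 5 has {f,g,h} → e.
Cell (r3,c1): row 3 has {d,f}; column 1 has {d,e,f,g} → h.
Cell (r3,c3): row 3 has {d,f,h}; column 3 has {d,h}; the diagonal has {d,f,g,h} → e.
Cell (r3,c4): row 3 has {d,e,f,h}; column 4 has {d,e,f,h} → g.
Cell (r4,c2): row 4 has {e,f}; column 2 has {d,e,f,g} → h.
Cell (r4,c3): row 4 has {e,f,h}; column 3 has {d,e,h} → g.
Cell (r4,c5): row 4 has {e,f,g,h}; column 5 has {e,f,g,h} → d.
Cell (r5,c3): row 5 has {d,e,g,h}; column 3 has {d,e,g,h} → f.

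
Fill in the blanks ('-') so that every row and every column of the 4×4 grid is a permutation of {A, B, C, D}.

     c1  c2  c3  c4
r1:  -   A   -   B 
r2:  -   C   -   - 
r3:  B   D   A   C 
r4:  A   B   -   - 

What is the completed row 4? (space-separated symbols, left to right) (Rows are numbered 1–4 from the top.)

A B C D

(r2,c1) = D
(r2,c3) = B
(r2,c4) = A
(r4,c4) = D
(r1,c1) = C
(r1,c3) = D
(r4,c3) = C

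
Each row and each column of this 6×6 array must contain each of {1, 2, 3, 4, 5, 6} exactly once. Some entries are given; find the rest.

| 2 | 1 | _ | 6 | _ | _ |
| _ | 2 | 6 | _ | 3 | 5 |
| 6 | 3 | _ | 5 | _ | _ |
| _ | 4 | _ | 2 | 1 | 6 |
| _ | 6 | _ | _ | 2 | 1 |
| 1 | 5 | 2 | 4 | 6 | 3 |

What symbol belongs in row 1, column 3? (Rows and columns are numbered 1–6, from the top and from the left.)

3

(r1,c6) = 4
(r2,c1) = 4
(r2,c4) = 1
(r3,c5) = 4
(r3,c6) = 2
(r5,c4) = 3
(r1,c5) = 5
(r3,c3) = 1
(r5,c1) = 5
(r5,c3) = 4
(r1,c3) = 3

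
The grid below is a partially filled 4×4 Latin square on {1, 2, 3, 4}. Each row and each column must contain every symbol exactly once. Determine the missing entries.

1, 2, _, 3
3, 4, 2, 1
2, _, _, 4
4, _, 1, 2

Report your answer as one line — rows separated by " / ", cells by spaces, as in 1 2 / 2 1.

1 2 4 3 / 3 4 2 1 / 2 1 3 4 / 4 3 1 2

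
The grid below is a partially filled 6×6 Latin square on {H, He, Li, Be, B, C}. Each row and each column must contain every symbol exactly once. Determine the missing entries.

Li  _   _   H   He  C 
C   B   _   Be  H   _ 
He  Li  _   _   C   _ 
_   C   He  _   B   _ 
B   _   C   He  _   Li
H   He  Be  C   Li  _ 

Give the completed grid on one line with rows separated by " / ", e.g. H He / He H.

(r1,c2) = Be
(r1,c3) = B
(r2,c3) = Li
(r2,c6) = He
(r3,c3) = H
(r3,c4) = B
(r3,c6) = Be
(r4,c1) = Be
(r4,c4) = Li
(r4,c6) = H
(r5,c2) = H
(r5,c5) = Be
(r6,c6) = B

Li Be B H He C / C B Li Be H He / He Li H B C Be / Be C He Li B H / B H C He Be Li / H He Be C Li B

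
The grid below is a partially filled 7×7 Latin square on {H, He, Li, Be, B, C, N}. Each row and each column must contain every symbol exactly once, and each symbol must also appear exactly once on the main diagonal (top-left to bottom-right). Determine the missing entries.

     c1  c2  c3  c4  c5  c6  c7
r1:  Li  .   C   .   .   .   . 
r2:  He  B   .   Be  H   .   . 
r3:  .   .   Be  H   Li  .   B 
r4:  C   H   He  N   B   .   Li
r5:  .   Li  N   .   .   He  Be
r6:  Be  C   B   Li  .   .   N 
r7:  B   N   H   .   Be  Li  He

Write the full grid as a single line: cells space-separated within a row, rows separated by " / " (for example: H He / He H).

Li Be C He N B H / He B Li Be H N C / N He Be H Li C B / C H He N B Be Li / H Li N B C He Be / Be C B Li He H N / B N H C Be Li He

(r1,c7): row 1 has {Li,C}; column 7 has {He,Li,Be,B,N}, so it must be H.
(r2,c3): row 2 has {H,He,Be,B}; column 3 has {H,He,Be,B,C,N}, so it must be Li.
(r2,c7): row 2 has {H,He,Li,Be,B}; column 7 has {H,He,Li,Be,B,N}, so it must be C.
(r3,c1): row 3 has {H,Li,Be,B}; column 1 has {He,Li,Be,B,C}, so it must be N.
(r3,c2): row 3 has {H,Li,Be,B,N}; column 2 has {H,Li,B,C,N}, so it must be He.
(r3,c6): row 3 has {H,He,Li,Be,B,N}; column 6 has {He,Li}, so it must be C.
(r4,c6): row 4 has {H,He,Li,B,C,N}; column 6 has {He,Li,C}, so it must be Be.
(r5,c1): row 5 has {He,Li,Be,N}; column 1 has {He,Li,Be,B,C,N}, so it must be H.
(r5,c5): row 5 has {H,He,Li,Be,N}; column 5 has {H,Li,Be,B}; the diagonal has {He,Li,Be,B,N}, so it must be C.
(r6,c5): row 6 has {Li,Be,B,C,N}; column 5 has {H,Li,Be,B,C}, so it must be He.
(r6,c6): row 6 has {He,Li,Be,B,C,N}; column 6 has {He,Li,Be,C}; the diagonal has {He,Li,Be,B,C,N}, so it must be H.
(r7,c4): row 7 has {H,He,Li,Be,B,N}; column 4 has {H,Li,Be,N}, so it must be C.
(r1,c2): row 1 has {H,Li,C}; column 2 has {H,He,Li,B,C,N}, so it must be Be.
(r1,c5): row 1 has {H,Li,Be,C}; column 5 has {H,He,Li,Be,B,C}, so it must be N.
(r1,c6): row 1 has {H,Li,Be,C,N}; column 6 has {H,He,Li,Be,C}, so it must be B.
(r2,c6): row 2 has {H,He,Li,Be,B,C}; column 6 has {H,He,Li,Be,B,C}, so it must be N.
(r5,c4): row 5 has {H,He,Li,Be,C,N}; column 4 has {H,Li,Be,C,N}, so it must be B.
(r1,c4): row 1 has {H,Li,Be,B,C,N}; column 4 has {H,Li,Be,B,C,N}, so it must be He.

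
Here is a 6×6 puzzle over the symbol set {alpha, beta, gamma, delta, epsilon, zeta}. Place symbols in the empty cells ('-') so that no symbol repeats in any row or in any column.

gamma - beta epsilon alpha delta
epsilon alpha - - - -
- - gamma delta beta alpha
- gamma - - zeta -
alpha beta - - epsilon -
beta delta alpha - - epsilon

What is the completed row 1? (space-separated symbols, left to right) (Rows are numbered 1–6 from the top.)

gamma zeta beta epsilon alpha delta

(r1,c2) = zeta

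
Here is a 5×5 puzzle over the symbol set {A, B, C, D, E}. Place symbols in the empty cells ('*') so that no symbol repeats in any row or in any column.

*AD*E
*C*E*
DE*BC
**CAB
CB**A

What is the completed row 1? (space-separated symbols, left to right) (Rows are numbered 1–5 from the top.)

B A D C E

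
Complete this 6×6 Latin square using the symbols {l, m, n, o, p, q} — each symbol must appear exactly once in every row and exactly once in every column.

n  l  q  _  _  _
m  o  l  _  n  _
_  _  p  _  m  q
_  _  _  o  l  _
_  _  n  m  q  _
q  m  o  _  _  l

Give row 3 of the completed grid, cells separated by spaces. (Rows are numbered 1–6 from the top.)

(r1,c4) = p
(r1,c5) = o
(r1,c6) = m
(r2,c4) = q
(r2,c6) = p
(r3,c2) = n
(r3,c4) = l
(r4,c1) = p
(r4,c2) = q
(r4,c3) = m
(r4,c6) = n
(r5,c2) = p
(r5,c6) = o
(r6,c4) = n
(r6,c5) = p
(r3,c1) = o

o n p l m q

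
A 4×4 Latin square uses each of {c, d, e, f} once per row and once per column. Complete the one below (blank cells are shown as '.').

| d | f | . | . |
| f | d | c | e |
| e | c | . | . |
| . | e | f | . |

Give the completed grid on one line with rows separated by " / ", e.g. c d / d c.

Cell (r1,c3): row 1 has {d,f}; column 3 has {c,f} → e.
Cell (r1,c4): row 1 has {d,e,f}; column 4 has {e} → c.
Cell (r3,c3): row 3 has {c,e}; column 3 has {c,e,f} → d.
Cell (r3,c4): row 3 has {c,d,e}; column 4 has {c,e} → f.
Cell (r4,c1): row 4 has {e,f}; column 1 has {d,e,f} → c.
Cell (r4,c4): row 4 has {c,e,f}; column 4 has {c,e,f} → d.

d f e c / f d c e / e c d f / c e f d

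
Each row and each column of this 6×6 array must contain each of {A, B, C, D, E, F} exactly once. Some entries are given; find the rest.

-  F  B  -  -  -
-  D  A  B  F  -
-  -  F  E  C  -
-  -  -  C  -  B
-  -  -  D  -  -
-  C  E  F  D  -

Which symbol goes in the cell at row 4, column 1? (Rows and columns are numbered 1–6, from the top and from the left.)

(r1,c4) = A
(r1,c5) = E
(r4,c3) = D
(r4,c5) = A
(r5,c3) = C
(r5,c5) = B
(r6,c6) = A
(r3,c6) = D
(r4,c2) = E
(r5,c2) = A
(r6,c1) = B
(r1,c6) = C
(r2,c6) = E
(r3,c1) = A
(r3,c2) = B
(r4,c1) = F

F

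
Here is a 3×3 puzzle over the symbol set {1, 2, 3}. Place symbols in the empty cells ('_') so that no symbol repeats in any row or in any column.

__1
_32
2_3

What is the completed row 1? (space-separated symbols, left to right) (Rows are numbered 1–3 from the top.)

(r1,c1) = 3
(r1,c2) = 2

3 2 1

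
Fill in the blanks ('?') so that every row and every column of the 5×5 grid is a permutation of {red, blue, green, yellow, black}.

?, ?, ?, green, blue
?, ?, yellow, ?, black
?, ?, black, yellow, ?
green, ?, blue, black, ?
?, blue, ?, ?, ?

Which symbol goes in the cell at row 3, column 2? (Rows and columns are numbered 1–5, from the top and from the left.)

(r1,c3) = red
(r5,c3) = green
(r5,c4) = red
(r5,c5) = yellow
(r2,c4) = blue
(r4,c5) = red
(r5,c1) = black
(r1,c1) = yellow
(r1,c2) = black
(r2,c1) = red
(r2,c2) = green
(r3,c1) = blue
(r3,c2) = red

red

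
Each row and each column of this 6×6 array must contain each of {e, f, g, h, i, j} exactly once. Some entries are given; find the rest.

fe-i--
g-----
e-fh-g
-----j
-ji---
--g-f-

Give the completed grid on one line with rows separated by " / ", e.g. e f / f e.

f e j i g h / g f h j i e / e i f h j g / i g e f h j / h j i g e f / j h g e f i

At row 1, column 6: row 1 has {e,f,i}; column 6 has {g,j}; that leaves h.
At row 3, column 2: row 3 has {e,f,g,h}; column 2 has {e,j}; that leaves i.
At row 3, column 5: row 3 has {e,f,g,h,i}; column 5 has {f}; that leaves j.
At row 5, column 1: row 5 has {i,j}; column 1 has {e,f,g}; that leaves h.
At row 6, column 2: row 6 has {f,g}; column 2 has {e,i,j}; that leaves h.
At row 1, column 3: row 1 has {e,f,h,i}; column 3 has {f,g,i}; that leaves j.
At row 1, column 5: row 1 has {e,f,h,i,j}; column 5 has {f,j}; that leaves g.
At row 2, column 2: row 2 has {g}; column 2 has {e,h,i,j}; that leaves f.
At row 4, column 1: row 4 has {j}; column 1 has {e,f,g,h}; that leaves i.
At row 4, column 2: row 4 has {i,j}; column 2 has {e,f,h,i,j}; that leaves g.
At row 5, column 5: row 5 has {h,i,j}; column 5 has {f,g,j}; that leaves e.
At row 5, column 6: row 5 has {e,h,i,j}; column 6 has {g,h,j}; that leaves f.
At row 6, column 1: row 6 has {f,g,h}; column 1 has {e,f,g,h,i}; that leaves j.
At row 6, column 4: row 6 has {f,g,h,j}; column 4 has {h,i}; that leaves e.
At row 6, column 6: row 6 has {e,f,g,h,j}; column 6 has {f,g,h,j}; that leaves i.
At row 2, column 4: row 2 has {f,g}; column 4 has {e,h,i}; that leaves j.
At row 2, column 6: row 2 has {f,g,j}; column 6 has {f,g,h,i,j}; that leaves e.
At row 4, column 4: row 4 has {g,i,j}; column 4 has {e,h,i,j}; that leaves f.
At row 4, column 5: row 4 has {f,g,i,j}; column 5 has {e,f,g,j}; that leaves h.
At row 5, column 4: row 5 has {e,f,h,i,j}; column 4 has {e,f,h,i,j}; that leaves g.
At row 2, column 3: row 2 has {e,f,g,j}; column 3 has {f,g,i,j}; that leaves h.
At row 2, column 5: row 2 has {e,f,g,h,j}; column 5 has {e,f,g,h,j}; that leaves i.
At row 4, column 3: row 4 has {f,g,h,i,j}; column 3 has {f,g,h,i,j}; that leaves e.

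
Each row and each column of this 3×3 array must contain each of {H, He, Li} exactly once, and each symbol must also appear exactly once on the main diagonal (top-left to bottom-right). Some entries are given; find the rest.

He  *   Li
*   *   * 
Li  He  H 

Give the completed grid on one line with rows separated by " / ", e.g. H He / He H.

At row 1, column 2: row 1 has {He,Li}; column 2 has {He}; that leaves H.
At row 2, column 1: row 2 is empty so far; column 1 has {He,Li}; that leaves H.
At row 2, column 2: row 2 has {H}; column 2 has {H,He}; the diagonal has {H,He}; that leaves Li.
At row 2, column 3: row 2 has {H,Li}; column 3 has {H,Li}; that leaves He.

He H Li / H Li He / Li He H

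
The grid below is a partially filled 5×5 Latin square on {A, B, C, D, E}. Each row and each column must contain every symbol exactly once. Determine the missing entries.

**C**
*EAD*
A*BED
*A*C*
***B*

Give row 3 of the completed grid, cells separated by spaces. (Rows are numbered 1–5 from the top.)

A C B E D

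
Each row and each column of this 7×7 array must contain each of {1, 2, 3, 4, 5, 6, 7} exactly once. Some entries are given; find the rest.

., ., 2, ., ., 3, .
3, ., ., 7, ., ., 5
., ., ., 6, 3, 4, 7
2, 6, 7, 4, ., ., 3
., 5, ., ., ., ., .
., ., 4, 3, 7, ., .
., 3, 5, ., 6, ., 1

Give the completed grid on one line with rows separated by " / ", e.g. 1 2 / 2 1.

Cell (r3,c3): row 3 has {3,4,6,7}; column 3 has {2,4,5,7} → 1.
Cell (r7,c4): row 7 has {1,3,5,6}; column 4 has {3,4,6,7} → 2.
Cell (r7,c6): row 7 has {1,2,3,5,6}; column 6 has {3,4} → 7.
Cell (r2,c3): row 2 has {3,5,7}; column 3 has {1,2,4,5,7} → 6.
Cell (r3,c1): row 3 has {1,3,4,6,7}; column 1 has {2,3} → 5.
Cell (r3,c2): row 3 has {1,3,4,5,6,7}; column 2 has {3,5,6} → 2.
Cell (r5,c3): row 5 has {5}; column 3 has {1,2,4,5,6,7} → 3.
Cell (r5,c4): row 5 has {3,5}; column 4 has {2,3,4,6,7} → 1.
Cell (r6,c2): row 6 has {3,4,7}; column 2 has {2,3,5,6} → 1.
Cell (r7,c1): row 7 has {1,2,3,5,6,7}; column 1 has {2,3,5} → 4.
Cell (r1,c4): row 1 has {2,3}; column 4 has {1,2,3,4,6,7} → 5.
Cell (r2,c2): row 2 has {3,5,6,7}; column 2 has {1,2,3,5,6} → 4.
Cell (r6,c1): row 6 has {1,3,4,7}; column 1 has {2,3,4,5} → 6.
Cell (r6,c7): row 6 has {1,3,4,6,7}; column 7 has {1,3,5,7} → 2.
Cell (r1,c2): row 1 has {2,3,5}; column 2 has {1,2,3,4,5,6} → 7.
Cell (r5,c1): row 5 has {1,3,5}; column 1 has {2,3,4,5,6} → 7.
Cell (r6,c6): row 6 has {1,2,3,4,6,7}; column 6 has {3,4,7} → 5.
Cell (r1,c1): row 1 has {2,3,5,7}; column 1 has {2,3,4,5,6,7} → 1.
Cell (r1,c5): row 1 has {1,2,3,5,7}; column 5 has {3,6,7} → 4.
Cell (r1,c7): row 1 has {1,2,3,4,5,7}; column 7 has {1,2,3,5,7} → 6.
Cell (r4,c6): row 4 has {2,3,4,6,7}; column 6 has {3,4,5,7} → 1.
Cell (r5,c5): row 5 has {1,3,5,7}; column 5 has {3,4,6,7} → 2.
Cell (r5,c6): row 5 has {1,2,3,5,7}; column 6 has {1,3,4,5,7} → 6.
Cell (r5,c7): row 5 has {1,2,3,5,6,7}; column 7 has {1,2,3,5,6,7} → 4.
Cell (r2,c5): row 2 has {3,4,5,6,7}; column 5 has {2,3,4,6,7} → 1.
Cell (r2,c6): row 2 has {1,3,4,5,6,7}; column 6 has {1,3,4,5,6,7} → 2.
Cell (r4,c5): row 4 has {1,2,3,4,6,7}; column 5 has {1,2,3,4,6,7} → 5.

1 7 2 5 4 3 6 / 3 4 6 7 1 2 5 / 5 2 1 6 3 4 7 / 2 6 7 4 5 1 3 / 7 5 3 1 2 6 4 / 6 1 4 3 7 5 2 / 4 3 5 2 6 7 1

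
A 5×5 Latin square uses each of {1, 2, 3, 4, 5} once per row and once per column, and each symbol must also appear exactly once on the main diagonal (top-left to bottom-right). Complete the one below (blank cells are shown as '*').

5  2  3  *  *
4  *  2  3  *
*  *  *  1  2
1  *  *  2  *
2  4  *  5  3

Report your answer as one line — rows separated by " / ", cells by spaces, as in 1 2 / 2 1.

5 2 3 4 1 / 4 1 2 3 5 / 3 5 4 1 2 / 1 3 5 2 4 / 2 4 1 5 3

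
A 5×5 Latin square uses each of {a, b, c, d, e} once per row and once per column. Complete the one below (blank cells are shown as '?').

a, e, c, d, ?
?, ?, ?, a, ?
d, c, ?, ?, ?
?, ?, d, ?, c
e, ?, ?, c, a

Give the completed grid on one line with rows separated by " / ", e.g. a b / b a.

row 1 has {a,c,d,e}; column 5 has {a,c} — only b is left for (r1,c5).
row 3 has {c,d}; column 5 has {a,b,c} — only e is left for (r3,c5).
row 4 has {c,d}; column 1 has {a,d,e} — only b is left for (r4,c1).
row 4 has {b,c,d}; column 2 has {c,e} — only a is left for (r4,c2).
row 4 has {a,b,c,d}; column 4 has {a,c,d} — only e is left for (r4,c4).
row 5 has {a,c,e}; column 3 has {c,d} — only b is left for (r5,c3).
row 2 has {a}; column 1 has {a,b,d,e} — only c is left for (r2,c1).
row 2 has {a,c}; column 3 has {b,c,d} — only e is left for (r2,c3).
row 2 has {a,c,e}; column 5 has {a,b,c,e} — only d is left for (r2,c5).
row 3 has {c,d,e}; column 3 has {b,c,d,e} — only a is left for (r3,c3).
row 3 has {a,c,d,e}; column 4 has {a,c,d,e} — only b is left for (r3,c4).
row 5 has {a,b,c,e}; column 2 has {a,c,e} — only d is left for (r5,c2).
row 2 has {a,c,d,e}; column 2 has {a,c,d,e} — only b is left for (r2,c2).

a e c d b / c b e a d / d c a b e / b a d e c / e d b c a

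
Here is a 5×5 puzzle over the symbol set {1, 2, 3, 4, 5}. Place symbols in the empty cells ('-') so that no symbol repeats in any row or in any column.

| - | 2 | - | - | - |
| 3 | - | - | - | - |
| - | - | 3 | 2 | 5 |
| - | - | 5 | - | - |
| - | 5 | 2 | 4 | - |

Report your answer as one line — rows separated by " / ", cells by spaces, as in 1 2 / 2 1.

5 2 4 3 1 / 3 4 1 5 2 / 4 1 3 2 5 / 2 3 5 1 4 / 1 5 2 4 3

row 5 has {2,4,5}; column 1 has {3} — only 1 is left for (r5,c1).
row 5 has {1,2,4,5}; column 5 has {5} — only 3 is left for (r5,c5).
row 3 has {2,3,5}; column 1 has {1,3} — only 4 is left for (r3,c1).
row 3 has {2,3,4,5}; column 2 has {2,5} — only 1 is left for (r3,c2).
row 4 has {5}; column 1 has {1,3,4} — only 2 is left for (r4,c1).
row 1 has {2}; column 1 has {1,2,3,4} — only 5 is left for (r1,c1).
row 2 has {3}; column 2 has {1,2,5} — only 4 is left for (r2,c2).
row 2 has {3,4}; column 3 has {2,3,5} — only 1 is left for (r2,c3).
row 2 has {1,3,4}; column 4 has {2,4} — only 5 is left for (r2,c4).
row 2 has {1,3,4,5}; column 5 has {3,5} — only 2 is left for (r2,c5).
row 4 has {2,5}; column 2 has {1,2,4,5} — only 3 is left for (r4,c2).
row 4 has {2,3,5}; column 4 has {2,4,5} — only 1 is left for (r4,c4).
row 4 has {1,2,3,5}; column 5 has {2,3,5} — only 4 is left for (r4,c5).
row 1 has {2,5}; column 3 has {1,2,3,5} — only 4 is left for (r1,c3).
row 1 has {2,4,5}; column 4 has {1,2,4,5} — only 3 is left for (r1,c4).
row 1 has {2,3,4,5}; column 5 has {2,3,4,5} — only 1 is left for (r1,c5).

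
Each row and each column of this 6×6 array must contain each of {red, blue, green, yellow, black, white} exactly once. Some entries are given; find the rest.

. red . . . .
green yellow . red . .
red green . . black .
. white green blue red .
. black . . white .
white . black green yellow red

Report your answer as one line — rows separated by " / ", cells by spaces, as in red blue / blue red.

yellow red blue black green white / green yellow white red blue black / red green yellow white black blue / black white green blue red yellow / blue black red yellow white green / white blue black green yellow red

row 2 has {red,green,yellow}; column 5 has {red,yellow,black,white} — only blue is left for (r2,c5).
row 5 has {black,white}; column 4 has {red,blue,green} — only yellow is left for (r5,c4).
row 6 has {red,green,yellow,black,white}; column 2 has {red,green,yellow,black,white} — only blue is left for (r6,c2).
row 1 has {red}; column 5 has {red,blue,yellow,black,white} — only green is left for (r1,c5).
row 2 has {red,blue,green,yellow}; column 3 has {green,black} — only white is left for (r2,c3).
row 2 has {red,blue,green,yellow,white}; column 6 has {red} — only black is left for (r2,c6).
row 3 has {red,green,black}; column 4 has {red,blue,green,yellow} — only white is left for (r3,c4).
row 4 has {red,blue,green,white}; column 6 has {red,black} — only yellow is left for (r4,c6).
row 5 has {yellow,black,white}; column 1 has {red,green,white} — only blue is left for (r5,c1).
row 5 has {blue,yellow,black,white}; column 3 has {green,black,white} — only red is left for (r5,c3).
row 5 has {red,blue,yellow,black,white}; column 6 has {red,yellow,black} — only green is left for (r5,c6).
row 1 has {red,green}; column 4 has {red,blue,green,yellow,white} — only black is left for (r1,c4).
row 3 has {red,green,black,white}; column 6 has {red,green,yellow,black} — only blue is left for (r3,c6).
row 4 has {red,blue,green,yellow,white}; column 1 has {red,blue,green,white} — only black is left for (r4,c1).
row 1 has {red,green,black}; column 1 has {red,blue,green,black,white} — only yellow is left for (r1,c1).
row 1 has {red,green,yellow,black}; column 3 has {red,green,black,white} — only blue is left for (r1,c3).
row 1 has {red,blue,green,yellow,black}; column 6 has {red,blue,green,yellow,black} — only white is left for (r1,c6).
row 3 has {red,blue,green,black,white}; column 3 has {red,blue,green,black,white} — only yellow is left for (r3,c3).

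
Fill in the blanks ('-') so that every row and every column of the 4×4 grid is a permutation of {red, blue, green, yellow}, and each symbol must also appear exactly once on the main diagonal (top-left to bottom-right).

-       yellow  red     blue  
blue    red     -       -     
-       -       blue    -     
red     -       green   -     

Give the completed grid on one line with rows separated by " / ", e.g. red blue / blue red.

green yellow red blue / blue red yellow green / yellow green blue red / red blue green yellow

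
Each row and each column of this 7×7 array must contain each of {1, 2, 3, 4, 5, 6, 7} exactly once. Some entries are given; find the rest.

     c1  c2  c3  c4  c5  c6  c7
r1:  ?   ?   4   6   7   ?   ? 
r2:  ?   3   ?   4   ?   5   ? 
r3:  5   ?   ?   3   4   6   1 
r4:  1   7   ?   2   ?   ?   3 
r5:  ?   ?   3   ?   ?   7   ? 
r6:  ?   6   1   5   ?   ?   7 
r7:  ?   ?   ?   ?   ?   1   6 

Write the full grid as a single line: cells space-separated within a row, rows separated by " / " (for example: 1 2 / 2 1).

2 1 4 6 7 3 5 / 7 3 6 4 1 5 2 / 5 2 7 3 4 6 1 / 1 7 5 2 6 4 3 / 6 5 3 1 2 7 4 / 4 6 1 5 3 2 7 / 3 4 2 7 5 1 6

At row 2, column 7: row 2 has {3,4,5}; column 7 has {1,3,6,7}; that leaves 2.
At row 3, column 2: row 3 has {1,3,4,5,6}; column 2 has {3,6,7}; that leaves 2.
At row 3, column 3: row 3 has {1,2,3,4,5,6}; column 3 has {1,3,4}; that leaves 7.
At row 4, column 6: row 4 has {1,2,3,7}; column 6 has {1,5,6,7}; that leaves 4.
At row 5, column 4: row 5 has {3,7}; column 4 has {2,3,4,5,6}; that leaves 1.
At row 7, column 4: row 7 has {1,6}; column 4 has {1,2,3,4,5,6}; that leaves 7.
At row 1, column 7: row 1 has {4,6,7}; column 7 has {1,2,3,6,7}; that leaves 5.
At row 2, column 3: row 2 has {2,3,4,5}; column 3 has {1,3,4,7}; that leaves 6.
At row 2, column 5: row 2 has {2,3,4,5,6}; column 5 has {4,7}; that leaves 1.
At row 4, column 3: row 4 has {1,2,3,4,7}; column 3 has {1,3,4,6,7}; that leaves 5.
At row 4, column 5: row 4 has {1,2,3,4,5,7}; column 5 has {1,4,7}; that leaves 6.
At row 5, column 7: row 5 has {1,3,7}; column 7 has {1,2,3,5,6,7}; that leaves 4.
At row 7, column 3: row 7 has {1,6,7}; column 3 has {1,3,4,5,6,7}; that leaves 2.
At row 1, column 2: row 1 has {4,5,6,7}; column 2 has {2,3,6,7}; that leaves 1.
At row 2, column 1: row 2 has {1,2,3,4,5,6}; column 1 has {1,5}; that leaves 7.
At row 5, column 2: row 5 has {1,3,4,7}; column 2 has {1,2,3,6,7}; that leaves 5.
At row 5, column 5: row 5 has {1,3,4,5,7}; column 5 has {1,4,6,7}; that leaves 2.
At row 6, column 5: row 6 has {1,5,6,7}; column 5 has {1,2,4,6,7}; that leaves 3.
At row 6, column 6: row 6 has {1,3,5,6,7}; column 6 has {1,4,5,6,7}; that leaves 2.
At row 7, column 2: row 7 has {1,2,6,7}; column 2 has {1,2,3,5,6,7}; that leaves 4.
At row 7, column 5: row 7 has {1,2,4,6,7}; column 5 has {1,2,3,4,6,7}; that leaves 5.
At row 1, column 6: row 1 has {1,4,5,6,7}; column 6 has {1,2,4,5,6,7}; that leaves 3.
At row 5, column 1: row 5 has {1,2,3,4,5,7}; column 1 has {1,5,7}; that leaves 6.
At row 6, column 1: row 6 has {1,2,3,5,6,7}; column 1 has {1,5,6,7}; that leaves 4.
At row 7, column 1: row 7 has {1,2,4,5,6,7}; column 1 has {1,4,5,6,7}; that leaves 3.
At row 1, column 1: row 1 has {1,3,4,5,6,7}; column 1 has {1,3,4,5,6,7}; that leaves 2.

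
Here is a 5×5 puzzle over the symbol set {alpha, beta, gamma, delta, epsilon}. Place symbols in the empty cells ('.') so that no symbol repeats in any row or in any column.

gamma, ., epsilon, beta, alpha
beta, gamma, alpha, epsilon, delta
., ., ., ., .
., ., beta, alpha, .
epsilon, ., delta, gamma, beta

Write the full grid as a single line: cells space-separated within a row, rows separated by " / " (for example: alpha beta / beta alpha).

gamma delta epsilon beta alpha / beta gamma alpha epsilon delta / alpha beta gamma delta epsilon / delta epsilon beta alpha gamma / epsilon alpha delta gamma beta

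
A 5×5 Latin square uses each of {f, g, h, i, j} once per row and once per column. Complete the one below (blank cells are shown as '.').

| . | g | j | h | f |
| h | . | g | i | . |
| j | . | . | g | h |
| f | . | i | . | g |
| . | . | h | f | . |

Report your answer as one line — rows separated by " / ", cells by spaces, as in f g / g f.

i g j h f / h f g i j / j i f g h / f h i j g / g j h f i

At row 1, column 1: row 1 has {f,g,h,j}; column 1 has {f,h,j}; that leaves i.
At row 2, column 5: row 2 has {g,h,i}; column 5 has {f,g,h}; that leaves j.
At row 3, column 3: row 3 has {g,h,j}; column 3 has {g,h,i,j}; that leaves f.
At row 4, column 4: row 4 has {f,g,i}; column 4 has {f,g,h,i}; that leaves j.
At row 5, column 1: row 5 has {f,h}; column 1 has {f,h,i,j}; that leaves g.
At row 5, column 5: row 5 has {f,g,h}; column 5 has {f,g,h,j}; that leaves i.
At row 2, column 2: row 2 has {g,h,i,j}; column 2 has {g}; that leaves f.
At row 3, column 2: row 3 has {f,g,h,j}; column 2 has {f,g}; that leaves i.
At row 4, column 2: row 4 has {f,g,i,j}; column 2 has {f,g,i}; that leaves h.
At row 5, column 2: row 5 has {f,g,h,i}; column 2 has {f,g,h,i}; that leaves j.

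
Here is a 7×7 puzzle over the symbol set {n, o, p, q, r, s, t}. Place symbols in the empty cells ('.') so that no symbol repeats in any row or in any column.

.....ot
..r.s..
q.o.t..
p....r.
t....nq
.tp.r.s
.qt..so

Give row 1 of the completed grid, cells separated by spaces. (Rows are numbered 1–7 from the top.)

s p n r q o t

(r3,c6) = p
(r4,c7) = n
(r5,c3) = s
(r6,c6) = q
(r2,c6) = t
(r2,c7) = p
(r3,c7) = r
(r4,c3) = q
(r4,c5) = o
(r5,c5) = p
(r7,c5) = n
(r1,c3) = n
(r1,c5) = q
(r4,c2) = s
(r4,c4) = t
(r7,c1) = r
(r7,c4) = p
(r1,c1) = s
(r1,c4) = r
(r3,c2) = n
(r3,c4) = s
(r5,c4) = o
(r6,c4) = n
(r1,c2) = p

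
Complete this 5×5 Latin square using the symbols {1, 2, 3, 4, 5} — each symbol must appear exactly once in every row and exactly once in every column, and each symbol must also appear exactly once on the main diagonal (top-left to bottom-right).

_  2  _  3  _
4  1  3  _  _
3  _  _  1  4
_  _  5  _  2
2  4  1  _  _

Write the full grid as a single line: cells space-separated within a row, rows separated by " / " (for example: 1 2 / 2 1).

5 2 4 3 1 / 4 1 3 2 5 / 3 5 2 1 4 / 1 3 5 4 2 / 2 4 1 5 3

row 1 has {2,3}; column 1 has {2,3,4}; the diagonal has {1} — only 5 is left for (r1,c1).
row 1 has {2,3,5}; column 3 has {1,3,5} — only 4 is left for (r1,c3).
row 1 has {2,3,4,5}; column 5 has {2,4} — only 1 is left for (r1,c5).
row 2 has {1,3,4}; column 5 has {1,2,4} — only 5 is left for (r2,c5).
row 3 has {1,3,4}; column 2 has {1,2,4} — only 5 is left for (r3,c2).
row 3 has {1,3,4,5}; column 3 has {1,3,4,5}; the diagonal has {1,5} — only 2 is left for (r3,c3).
row 4 has {2,5}; column 1 has {2,3,4,5} — only 1 is left for (r4,c1).
row 4 has {1,2,5}; column 2 has {1,2,4,5} — only 3 is left for (r4,c2).
row 4 has {1,2,3,5}; column 4 has {1,3}; the diagonal has {1,2,5} — only 4 is left for (r4,c4).
row 5 has {1,2,4}; column 4 has {1,3,4} — only 5 is left for (r5,c4).
row 5 has {1,2,4,5}; column 5 has {1,2,4,5}; the diagonal has {1,2,4,5} — only 3 is left for (r5,c5).
row 2 has {1,3,4,5}; column 4 has {1,3,4,5} — only 2 is left for (r2,c4).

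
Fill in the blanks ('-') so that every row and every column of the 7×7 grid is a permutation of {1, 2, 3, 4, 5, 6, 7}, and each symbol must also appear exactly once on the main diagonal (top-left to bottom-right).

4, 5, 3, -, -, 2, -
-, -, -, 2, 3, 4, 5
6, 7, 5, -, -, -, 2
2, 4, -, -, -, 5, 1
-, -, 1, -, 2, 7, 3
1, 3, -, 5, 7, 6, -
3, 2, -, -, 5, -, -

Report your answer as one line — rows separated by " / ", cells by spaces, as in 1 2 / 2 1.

4 5 3 7 1 2 6 / 7 1 6 2 3 4 5 / 6 7 5 1 4 3 2 / 2 4 7 3 6 5 1 / 5 6 1 4 2 7 3 / 1 3 2 5 7 6 4 / 3 2 4 6 5 1 7

At row 2, column 1: row 2 has {2,3,4,5}; column 1 has {1,2,3,4,6}; that leaves 7.
At row 2, column 2: row 2 has {2,3,4,5,7}; column 2 has {2,3,4,5,7}; the diagonal has {2,4,5,6}; that leaves 1.
At row 2, column 3: row 2 has {1,2,3,4,5,7}; column 3 has {1,3,5}; that leaves 6.
At row 4, column 3: row 4 has {1,2,4,5}; column 3 has {1,3,5,6}; that leaves 7.
At row 4, column 4: row 4 has {1,2,4,5,7}; column 4 has {2,5}; the diagonal has {1,2,4,5,6}; that leaves 3.
At row 4, column 5: row 4 has {1,2,3,4,5,7}; column 5 has {2,3,5,7}; that leaves 6.
At row 5, column 1: row 5 has {1,2,3,7}; column 1 has {1,2,3,4,6,7}; that leaves 5.
At row 5, column 2: row 5 has {1,2,3,5,7}; column 2 has {1,2,3,4,5,7}; that leaves 6.
At row 5, column 4: row 5 has {1,2,3,5,6,7}; column 4 has {2,3,5}; that leaves 4.
At row 6, column 7: row 6 has {1,3,5,6,7}; column 7 has {1,2,3,5}; that leaves 4.
At row 7, column 3: row 7 has {2,3,5}; column 3 has {1,3,5,6,7}; that leaves 4.
At row 7, column 6: row 7 has {2,3,4,5}; column 6 has {2,4,5,6,7}; that leaves 1.
At row 7, column 7: row 7 has {1,2,3,4,5}; column 7 has {1,2,3,4,5}; the diagonal has {1,2,3,4,5,6}; that leaves 7.
At row 1, column 5: row 1 has {2,3,4,5}; column 5 has {2,3,5,6,7}; that leaves 1.
At row 1, column 7: row 1 has {1,2,3,4,5}; column 7 has {1,2,3,4,5,7}; that leaves 6.
At row 3, column 4: row 3 has {2,5,6,7}; column 4 has {2,3,4,5}; that leaves 1.
At row 3, column 5: row 3 has {1,2,5,6,7}; column 5 has {1,2,3,5,6,7}; that leaves 4.
At row 3, column 6: row 3 has {1,2,4,5,6,7}; column 6 has {1,2,4,5,6,7}; that leaves 3.
At row 6, column 3: row 6 has {1,3,4,5,6,7}; column 3 has {1,3,4,5,6,7}; that leaves 2.
At row 7, column 4: row 7 has {1,2,3,4,5,7}; column 4 has {1,2,3,4,5}; that leaves 6.
At row 1, column 4: row 1 has {1,2,3,4,5,6}; column 4 has {1,2,3,4,5,6}; that leaves 7.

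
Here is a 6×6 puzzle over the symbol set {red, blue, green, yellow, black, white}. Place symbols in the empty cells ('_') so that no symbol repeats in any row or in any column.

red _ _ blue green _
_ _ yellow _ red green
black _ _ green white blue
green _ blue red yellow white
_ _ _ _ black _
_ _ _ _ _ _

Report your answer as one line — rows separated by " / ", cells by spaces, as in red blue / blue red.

red white black blue green yellow / white blue yellow black red green / black yellow red green white blue / green black blue red yellow white / blue green white yellow black red / yellow red green white blue black

Cell (r3,c3): row 3 has {blue,green,black,white}; column 3 has {blue,yellow} → red.
Cell (r4,c2): row 4 has {red,blue,green,yellow,white}; column 2 is empty so far → black.
Cell (r6,c5): row 6 is empty so far; column 5 has {red,green,yellow,black,white} → blue.
Cell (r3,c2): row 3 has {red,blue,green,black,white}; column 2 has {black} → yellow.
Cell (r1,c2): row 1 has {red,blue,green}; column 2 has {yellow,black} → white.
Cell (r1,c3): row 1 has {red,blue,green,white}; column 3 has {red,blue,yellow} → black.
Cell (r1,c6): row 1 has {red,blue,green,black,white}; column 6 has {blue,green,white} → yellow.
Cell (r2,c2): row 2 has {red,green,yellow}; column 2 has {yellow,black,white} → blue.
Cell (r5,c6): row 5 has {black}; column 6 has {blue,green,yellow,white} → red.
Cell (r6,c6): row 6 has {blue}; column 6 has {red,blue,green,yellow,white} → black.
Cell (r2,c1): row 2 has {red,blue,green,yellow}; column 1 has {red,green,black} → white.
Cell (r2,c4): row 2 has {red,blue,green,yellow,white}; column 4 has {red,blue,green} → black.
Cell (r5,c2): row 5 has {red,black}; column 2 has {blue,yellow,black,white} → green.
Cell (r5,c3): row 5 has {red,green,black}; column 3 has {red,blue,yellow,black} → white.
Cell (r5,c4): row 5 has {red,green,black,white}; column 4 has {red,blue,green,black} → yellow.
Cell (r6,c1): row 6 has {blue,black}; column 1 has {red,green,black,white} → yellow.
Cell (r6,c2): row 6 has {blue,yellow,black}; column 2 has {blue,green,yellow,black,white} → red.
Cell (r6,c3): row 6 has {red,blue,yellow,black}; column 3 has {red,blue,yellow,black,white} → green.
Cell (r6,c4): row 6 has {red,blue,green,yellow,black}; column 4 has {red,blue,green,yellow,black} → white.
Cell (r5,c1): row 5 has {red,green,yellow,black,white}; column 1 has {red,green,yellow,black,white} → blue.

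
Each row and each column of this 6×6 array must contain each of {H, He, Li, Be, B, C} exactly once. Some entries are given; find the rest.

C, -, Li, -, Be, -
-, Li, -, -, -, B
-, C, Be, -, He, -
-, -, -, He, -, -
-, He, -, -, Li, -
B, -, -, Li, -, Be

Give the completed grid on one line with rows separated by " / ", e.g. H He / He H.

C B Li H Be He / He Li C Be H B / H C Be B He Li / Li Be H He B C / Be He B C Li H / B H He Li C Be

(r6,c2): row 6 has {Li,Be,B}; column 2 has {He,Li,C}, so it must be H.
(r6,c5): row 6 has {H,Li,Be,B}; column 5 has {He,Li,Be}, so it must be C.
(r1,c2): row 1 has {Li,Be,C}; column 2 has {H,He,Li,C}, so it must be B.
(r1,c4): row 1 has {Li,Be,B,C}; column 4 has {He,Li}, so it must be H.
(r1,c6): row 1 has {H,Li,Be,B,C}; column 6 has {Be,B}, so it must be He.
(r2,c5): row 2 has {Li,B}; column 5 has {He,Li,Be,C}, so it must be H.
(r3,c4): row 3 has {He,Be,C}; column 4 has {H,He,Li}, so it must be B.
(r4,c2): row 4 has {He}; column 2 has {H,He,Li,B,C}, so it must be Be.
(r4,c5): row 4 has {He,Be}; column 5 has {H,He,Li,Be,C}, so it must be B.
(r6,c3): row 6 has {H,Li,Be,B,C}; column 3 has {Li,Be}, so it must be He.
(r2,c3): row 2 has {H,Li,B}; column 3 has {He,Li,Be}, so it must be C.
(r2,c4): row 2 has {H,Li,B,C}; column 4 has {H,He,Li,B}, so it must be Be.
(r4,c3): row 4 has {He,Be,B}; column 3 has {He,Li,Be,C}, so it must be H.
(r5,c3): row 5 has {He,Li}; column 3 has {H,He,Li,Be,C}, so it must be B.
(r5,c4): row 5 has {He,Li,B}; column 4 has {H,He,Li,Be,B}, so it must be C.
(r5,c6): row 5 has {He,Li,B,C}; column 6 has {He,Be,B}, so it must be H.
(r2,c1): row 2 has {H,Li,Be,B,C}; column 1 has {B,C}, so it must be He.
(r3,c6): row 3 has {He,Be,B,C}; column 6 has {H,He,Be,B}, so it must be Li.
(r4,c1): row 4 has {H,He,Be,B}; column 1 has {He,B,C}, so it must be Li.
(r4,c6): row 4 has {H,He,Li,Be,B}; column 6 has {H,He,Li,Be,B}, so it must be C.
(r5,c1): row 5 has {H,He,Li,B,C}; column 1 has {He,Li,B,C}, so it must be Be.
(r3,c1): row 3 has {He,Li,Be,B,C}; column 1 has {He,Li,Be,B,C}, so it must be H.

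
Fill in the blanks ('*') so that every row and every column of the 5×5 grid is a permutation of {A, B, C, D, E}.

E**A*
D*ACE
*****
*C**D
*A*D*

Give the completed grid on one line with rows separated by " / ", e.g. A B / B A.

(r2,c2) = B
(r1,c2) = D
(r3,c2) = E
(r3,c4) = B
(r4,c4) = E
(r4,c3) = B
(r1,c3) = C
(r1,c5) = B
(r3,c3) = D
(r4,c1) = A
(r5,c3) = E
(r5,c5) = C
(r3,c1) = C
(r3,c5) = A
(r5,c1) = B

E D C A B / D B A C E / C E D B A / A C B E D / B A E D C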